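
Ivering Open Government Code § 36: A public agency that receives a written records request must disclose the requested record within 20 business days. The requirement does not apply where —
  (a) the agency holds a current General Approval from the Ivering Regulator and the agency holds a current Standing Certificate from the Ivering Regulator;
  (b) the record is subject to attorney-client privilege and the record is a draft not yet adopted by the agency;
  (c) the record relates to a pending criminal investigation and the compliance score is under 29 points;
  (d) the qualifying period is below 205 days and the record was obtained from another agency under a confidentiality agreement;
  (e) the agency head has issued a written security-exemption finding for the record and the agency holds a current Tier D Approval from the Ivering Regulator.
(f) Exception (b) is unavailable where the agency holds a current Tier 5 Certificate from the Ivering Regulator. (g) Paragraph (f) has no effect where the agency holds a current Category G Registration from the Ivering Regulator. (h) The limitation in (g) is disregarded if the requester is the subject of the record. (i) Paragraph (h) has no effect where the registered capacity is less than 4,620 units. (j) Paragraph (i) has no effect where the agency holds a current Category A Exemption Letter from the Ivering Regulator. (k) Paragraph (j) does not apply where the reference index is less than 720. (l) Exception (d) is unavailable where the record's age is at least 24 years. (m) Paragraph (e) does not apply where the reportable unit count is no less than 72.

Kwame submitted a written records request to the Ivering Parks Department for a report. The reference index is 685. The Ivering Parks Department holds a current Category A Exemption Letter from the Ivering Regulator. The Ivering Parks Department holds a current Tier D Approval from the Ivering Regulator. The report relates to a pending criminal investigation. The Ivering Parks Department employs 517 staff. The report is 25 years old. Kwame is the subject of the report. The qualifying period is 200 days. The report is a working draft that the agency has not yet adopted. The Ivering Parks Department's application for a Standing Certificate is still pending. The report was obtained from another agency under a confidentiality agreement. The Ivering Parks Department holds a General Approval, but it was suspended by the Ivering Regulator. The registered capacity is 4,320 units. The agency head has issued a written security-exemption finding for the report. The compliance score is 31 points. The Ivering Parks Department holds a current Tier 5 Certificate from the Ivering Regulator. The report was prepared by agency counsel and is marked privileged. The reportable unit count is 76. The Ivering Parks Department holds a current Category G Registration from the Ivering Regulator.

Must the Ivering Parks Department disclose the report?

No — exception (b) applies; the Ivering Parks Department is not required to disclose the report.

Exception (a) does not apply: the General Approval is not current.
Exception (b) is satisfied on its face — the report is privileged; the report is an unadopted draft. As to paragraphs (f)–(k): (f) is engaged (a current Tier 5 Certificate is held), but is overridden by (g): (g) operates against (f): a current Category G Registration is held. (h) would limit (g) — Kwame is the subject of the report — but (i) sets (h) aside: (i) is engaged — the registered capacity is 4,320 units, less than the 4,620 units limit. (j) applies (a current Category A Exemption Letter is held), but is overridden by (k): (k) operates — the reference index is 685, less than the 720 limit. Exception (b) stands.
Exception (c) requires that the compliance score is under 29 points; but the compliance score is 31 points, not under 29 points, so (c) is unavailable.
Exception (d): the qualifying period is 200 days, below the 205 days limit; the report was obtained under a confidentiality agreement — every condition holds. Turning to paragraph (l): (l) operates against (d): the record's age is 25 years, meeting the 24 years threshold. (d) is therefore removed.
Exception (e)'s conditions are all satisfied: a written security-exemption finding has been issued; a current Tier D Approval is held. But applying paragraph (m): (m) operates against (e): the reportable unit count is 76, meeting the 72 threshold. (e) is therefore removed.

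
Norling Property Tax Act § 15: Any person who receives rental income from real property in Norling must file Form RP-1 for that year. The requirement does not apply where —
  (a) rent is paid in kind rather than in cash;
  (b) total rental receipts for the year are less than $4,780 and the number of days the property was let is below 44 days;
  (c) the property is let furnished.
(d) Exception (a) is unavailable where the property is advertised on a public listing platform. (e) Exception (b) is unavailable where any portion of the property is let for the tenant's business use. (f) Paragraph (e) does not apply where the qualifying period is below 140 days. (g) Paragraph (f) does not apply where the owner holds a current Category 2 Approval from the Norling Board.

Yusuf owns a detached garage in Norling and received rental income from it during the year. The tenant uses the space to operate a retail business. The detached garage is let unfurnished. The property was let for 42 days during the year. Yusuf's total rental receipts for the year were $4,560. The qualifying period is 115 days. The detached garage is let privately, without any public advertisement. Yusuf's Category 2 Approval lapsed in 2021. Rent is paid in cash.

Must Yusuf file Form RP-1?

Exception (a) does not apply: rent is paid in cash.
Exception (b) is satisfied on its face — total rental receipts for the year are $4,560, less than the $4,780 limit; the number of days the property was let is 42 days, below the 44 days limit. As to paragraphs (e)–(g): (e) operates (the space is let for business use), but is set aside by (f): (f) operates against (e): the qualifying period is 115 days, below the 140 days limit. (g) is not triggered (no current Category 2 Approval is held), so (f) stands. Exception (b) stands.
Exception (c) requires that the property is let furnished; but the property is let unfurnished, so (c) is unavailable.

No — exception (b) applies; Yusuf is not required to file Form RP-1.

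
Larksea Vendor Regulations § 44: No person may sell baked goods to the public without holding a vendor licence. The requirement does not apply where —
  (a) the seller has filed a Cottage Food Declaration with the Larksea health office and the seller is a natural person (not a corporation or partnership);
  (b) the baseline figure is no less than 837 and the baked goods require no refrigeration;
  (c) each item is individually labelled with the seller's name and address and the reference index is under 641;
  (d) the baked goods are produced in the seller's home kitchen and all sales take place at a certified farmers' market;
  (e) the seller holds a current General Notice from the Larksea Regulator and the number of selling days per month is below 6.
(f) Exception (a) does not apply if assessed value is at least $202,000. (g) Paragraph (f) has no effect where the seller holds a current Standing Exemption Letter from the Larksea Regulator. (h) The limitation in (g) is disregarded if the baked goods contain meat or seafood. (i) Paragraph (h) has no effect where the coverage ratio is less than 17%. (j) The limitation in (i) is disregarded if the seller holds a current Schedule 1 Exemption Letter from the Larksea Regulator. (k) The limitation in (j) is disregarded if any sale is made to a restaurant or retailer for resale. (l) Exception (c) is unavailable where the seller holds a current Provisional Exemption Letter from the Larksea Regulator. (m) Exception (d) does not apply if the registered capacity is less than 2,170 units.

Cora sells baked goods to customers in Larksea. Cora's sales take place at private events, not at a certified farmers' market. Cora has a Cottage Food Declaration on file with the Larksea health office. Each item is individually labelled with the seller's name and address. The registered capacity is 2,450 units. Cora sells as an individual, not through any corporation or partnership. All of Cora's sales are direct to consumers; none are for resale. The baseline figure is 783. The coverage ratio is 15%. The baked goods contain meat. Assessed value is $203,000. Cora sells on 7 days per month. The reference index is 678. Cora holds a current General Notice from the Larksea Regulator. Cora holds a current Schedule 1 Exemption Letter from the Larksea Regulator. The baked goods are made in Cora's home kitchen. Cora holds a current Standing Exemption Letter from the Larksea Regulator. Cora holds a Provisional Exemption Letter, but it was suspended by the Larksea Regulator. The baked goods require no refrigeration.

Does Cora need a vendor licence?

Yes — Cora must hold a vendor licence.

All of (a)'s requirements are met (a Cottage Food Declaration is on file; the seller is a natural person). But: (f) operates against (a): assessed value is $203,000, meeting the $202,000 threshold. (g) would limit (f) — a current Standing Exemption Letter is held — but (h) sets (g) aside: (h) operates against (g): the baked goods contain meat. (i) applies (the coverage ratio is 15%, less than the 17% limit), but is itself disapplied by (j): (j) applies — a current Schedule 1 Exemption Letter is held. (k), which would lift (j), is inapplicable — no sales are for resale. (a) is therefore removed.
Exception (b) requires that the baseline figure is no less than 837; but the baseline figure is 783, short of 837, so (b) is unavailable.
Exception (c) does not apply: the reference index is 678, not under 641.
Exception (d) requires that all sales take place at a certified farmers' market; but sales are at private events, not a certified farmers' market, so (d) is unavailable.
Exception (e) fails — the number of selling days per month is 7, not below 6.
No exception applies. The general rule governs.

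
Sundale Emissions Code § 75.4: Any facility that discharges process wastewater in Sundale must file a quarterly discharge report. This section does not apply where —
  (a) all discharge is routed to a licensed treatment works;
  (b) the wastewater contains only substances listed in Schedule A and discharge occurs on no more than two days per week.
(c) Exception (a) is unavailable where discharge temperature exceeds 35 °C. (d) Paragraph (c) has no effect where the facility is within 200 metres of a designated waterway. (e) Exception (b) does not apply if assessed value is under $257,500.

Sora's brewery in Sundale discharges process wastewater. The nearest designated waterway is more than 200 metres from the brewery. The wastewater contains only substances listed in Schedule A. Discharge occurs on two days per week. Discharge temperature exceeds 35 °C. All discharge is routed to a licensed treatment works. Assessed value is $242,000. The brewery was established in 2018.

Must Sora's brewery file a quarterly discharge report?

Exception (a): discharge is routed to a licensed treatment works — every condition holds. However, paragraphs (c)–(d) must be considered: (c) is triggered — discharge temperature exceeds 35 °C. (d) is not triggered (the brewery is more than 200 m from any designated waterway), so (c) stands. (a) is therefore removed.
Exception (b)'s conditions are all satisfied: the wastewater is Schedule-A-only; discharge occurs on no more than two days per week. However, paragraph (e) must be considered: (e) is triggered — assessed value is $242,000, under the $257,500 limit. (b) is therefore removed.
None of the exceptions is available; § 75.4 applies in full.

Yes — Sora's brewery must file a quarterly discharge report.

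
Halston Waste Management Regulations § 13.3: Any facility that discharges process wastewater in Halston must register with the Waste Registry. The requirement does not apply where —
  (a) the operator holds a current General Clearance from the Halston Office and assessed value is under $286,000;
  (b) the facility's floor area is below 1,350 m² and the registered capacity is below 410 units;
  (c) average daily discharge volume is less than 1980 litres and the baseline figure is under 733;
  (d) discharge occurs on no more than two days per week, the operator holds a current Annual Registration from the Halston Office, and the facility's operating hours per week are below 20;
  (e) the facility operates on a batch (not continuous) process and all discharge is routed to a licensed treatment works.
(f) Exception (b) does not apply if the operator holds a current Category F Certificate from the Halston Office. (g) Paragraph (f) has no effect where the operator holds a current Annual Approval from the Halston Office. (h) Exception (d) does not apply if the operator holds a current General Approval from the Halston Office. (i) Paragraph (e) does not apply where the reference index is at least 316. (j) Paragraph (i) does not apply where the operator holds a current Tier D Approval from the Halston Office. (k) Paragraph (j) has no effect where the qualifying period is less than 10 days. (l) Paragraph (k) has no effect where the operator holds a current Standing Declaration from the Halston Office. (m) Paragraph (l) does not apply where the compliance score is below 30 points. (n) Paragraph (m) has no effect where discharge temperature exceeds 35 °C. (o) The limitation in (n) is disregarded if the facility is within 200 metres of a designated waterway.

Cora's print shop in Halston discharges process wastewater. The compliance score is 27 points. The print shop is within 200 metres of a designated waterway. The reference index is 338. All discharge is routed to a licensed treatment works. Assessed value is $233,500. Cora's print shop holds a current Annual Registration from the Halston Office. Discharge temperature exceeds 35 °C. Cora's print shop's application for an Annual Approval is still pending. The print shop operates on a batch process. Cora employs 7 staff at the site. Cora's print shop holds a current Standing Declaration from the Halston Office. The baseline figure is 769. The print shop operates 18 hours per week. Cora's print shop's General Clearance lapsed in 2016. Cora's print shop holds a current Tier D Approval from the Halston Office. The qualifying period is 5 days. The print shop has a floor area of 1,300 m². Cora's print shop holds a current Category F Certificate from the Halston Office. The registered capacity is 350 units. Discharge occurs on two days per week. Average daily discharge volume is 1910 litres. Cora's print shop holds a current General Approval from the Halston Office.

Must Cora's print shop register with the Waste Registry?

Exception (a) does not apply: the General Clearance is not current.
Exception (b) is satisfied on its face — the facility's floor area is 1,300 m², below the 1,350 m² limit; the registered capacity is 350 units, below the 410 units limit. But: (f) operates against (b): a current Category F Certificate is held. (g) is not triggered (no current Annual Approval is held), so (f) stands. So (b) is unavailable.
Exception (c) requires that the baseline figure is under 733; but the baseline figure is 769, not under 733, so (c) is unavailable.
Exception (d) is satisfied on its face — discharge occurs on no more than two days per week; a current Annual Registration is held; the facility's operating hours per week are 18, below the 20 limit. But: (h) operates against (d): a current General Approval is held. (d) is therefore removed.
Exception (e): the facility operates on a batch process; discharge is routed to a licensed treatment works — every condition holds. But: (i) operates against (e): the reference index is 338, meeting the 316 threshold. (j) operates (a current Tier D Approval is held), but yields to (k): (k) operates against (j): the qualifying period is 5 days, less than the 10 days limit. (l) would limit (k) — a current Standing Declaration is held — but (m) sets (l) aside: (m) operates — the compliance score is 27 points, below the 30 points limit. (n) is engaged (discharge temperature exceeds 35 °C), but is displaced by (o): (o) operates against (n): the print shop is within 200 m of a designated waterway. Exception (e) does not apply.
No exception applies. The general rule governs.

Yes — Cora's print shop must register with the Waste Registry.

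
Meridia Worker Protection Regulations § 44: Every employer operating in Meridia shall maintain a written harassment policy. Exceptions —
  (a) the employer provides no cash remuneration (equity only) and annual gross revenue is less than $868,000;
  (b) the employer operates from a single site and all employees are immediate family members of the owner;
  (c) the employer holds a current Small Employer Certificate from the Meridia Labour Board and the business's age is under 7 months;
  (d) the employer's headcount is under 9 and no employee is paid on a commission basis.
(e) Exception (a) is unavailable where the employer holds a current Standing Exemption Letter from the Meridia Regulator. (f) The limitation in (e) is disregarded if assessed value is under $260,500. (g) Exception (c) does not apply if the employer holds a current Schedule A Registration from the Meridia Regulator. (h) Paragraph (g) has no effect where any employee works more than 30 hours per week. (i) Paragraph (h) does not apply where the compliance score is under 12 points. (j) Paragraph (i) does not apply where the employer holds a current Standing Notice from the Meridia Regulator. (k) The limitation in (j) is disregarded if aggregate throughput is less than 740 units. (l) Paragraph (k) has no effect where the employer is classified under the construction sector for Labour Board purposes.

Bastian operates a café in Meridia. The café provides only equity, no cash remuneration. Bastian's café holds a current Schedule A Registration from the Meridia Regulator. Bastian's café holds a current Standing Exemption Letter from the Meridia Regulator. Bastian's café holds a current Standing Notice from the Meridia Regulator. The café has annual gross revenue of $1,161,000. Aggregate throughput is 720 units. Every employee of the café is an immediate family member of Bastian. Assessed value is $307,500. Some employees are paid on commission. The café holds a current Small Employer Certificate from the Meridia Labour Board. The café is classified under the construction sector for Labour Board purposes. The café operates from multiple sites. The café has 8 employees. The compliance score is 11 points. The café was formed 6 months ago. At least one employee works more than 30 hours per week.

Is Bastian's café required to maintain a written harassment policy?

Exception (a) fails — annual gross revenue is $1,161,000, not less than $868,000.
Exception (b) requires that the employer operates from a single site; but the employer operates from multiple sites, so (b) is unavailable.
Exception (c) is satisfied on its face — a current Small Employer Certificate is held; the business's age is 6 months, under the 7 months limit. Under paragraphs (g)–(l): (g) would limit (c) — a current Schedule A Registration is held — but (h) sets (g) aside: (h) is engaged — at least one employee exceeds 30 hours/week. (i) would limit (h) — the compliance score is 11 points, under the 12 points limit — but (j) sets (i) aside: (j) is triggered — a current Standing Notice is held. (k) would limit (j) — aggregate throughput is 720 units, less than the 740 units limit — but (l) sets (k) aside: (l) is engaged — the café is classified under the construction sector. (c) remains available.
Exception (d) requires that no employee is paid on a commission basis; but some employees are paid on commission, so (d) is unavailable.

No — exception (c) applies; Bastian's café is not required to maintain a written harassment policy.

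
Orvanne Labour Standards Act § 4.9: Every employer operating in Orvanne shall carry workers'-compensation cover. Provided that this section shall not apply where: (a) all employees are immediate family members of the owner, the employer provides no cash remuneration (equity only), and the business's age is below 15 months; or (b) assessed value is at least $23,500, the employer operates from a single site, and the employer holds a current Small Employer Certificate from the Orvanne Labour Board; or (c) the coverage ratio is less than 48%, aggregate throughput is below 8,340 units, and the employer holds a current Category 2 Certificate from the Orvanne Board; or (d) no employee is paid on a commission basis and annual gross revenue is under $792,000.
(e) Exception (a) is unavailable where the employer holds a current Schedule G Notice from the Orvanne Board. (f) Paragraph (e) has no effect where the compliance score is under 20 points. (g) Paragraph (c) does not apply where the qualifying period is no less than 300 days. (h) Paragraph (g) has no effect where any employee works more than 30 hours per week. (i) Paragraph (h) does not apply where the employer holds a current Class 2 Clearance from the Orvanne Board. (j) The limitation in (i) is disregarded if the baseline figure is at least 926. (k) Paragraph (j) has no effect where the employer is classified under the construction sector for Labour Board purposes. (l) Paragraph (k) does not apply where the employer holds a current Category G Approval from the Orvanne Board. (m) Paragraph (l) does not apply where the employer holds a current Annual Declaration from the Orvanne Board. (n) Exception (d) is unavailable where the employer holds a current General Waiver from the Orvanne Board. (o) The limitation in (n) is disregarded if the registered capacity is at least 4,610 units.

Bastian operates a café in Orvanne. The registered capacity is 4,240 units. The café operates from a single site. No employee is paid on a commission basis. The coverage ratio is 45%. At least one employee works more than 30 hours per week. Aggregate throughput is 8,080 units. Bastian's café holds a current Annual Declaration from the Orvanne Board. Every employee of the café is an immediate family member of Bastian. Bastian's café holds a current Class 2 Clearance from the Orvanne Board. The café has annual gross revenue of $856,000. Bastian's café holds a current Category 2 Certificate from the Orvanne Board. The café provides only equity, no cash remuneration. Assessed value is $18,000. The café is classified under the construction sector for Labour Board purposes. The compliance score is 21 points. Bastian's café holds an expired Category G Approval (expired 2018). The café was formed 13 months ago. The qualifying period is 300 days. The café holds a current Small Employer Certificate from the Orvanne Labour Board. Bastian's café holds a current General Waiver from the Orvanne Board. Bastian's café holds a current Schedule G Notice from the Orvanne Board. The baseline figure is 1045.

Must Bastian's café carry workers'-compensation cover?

Exception (a): every employee is an immediate family member; remuneration is equity-only; the business's age is 13 months, below the 15 months limit — every condition holds. But: (e) operates against (a): a current Schedule G Notice is held. (f) does not operate here (the compliance score is 21 points, not under 20 points), so (e) stands. So (a) is unavailable.
Exception (b) does not apply: assessed value is $18,000, short of $23,500.
Exception (c)'s conditions are all satisfied: the coverage ratio is 45%, less than the 48% limit; aggregate throughput is 8,080 units, below the 8,340 units limit; a current Category 2 Certificate is held. But: (g) is triggered — the qualifying period is 300 days, meeting the 300 days threshold. (h) operates (at least one employee exceeds 30 hours/week), but is overridden by (i): (i) applies — a current Class 2 Clearance is held. (j) would limit (i) — the baseline figure is 1,045, meeting the 926 threshold — but (k) sets (j) aside: (k) is triggered — the café is classified under the construction sector. (l), which would lift (k), is not engaged — no current Category G Approval is held. Exception (c) does not apply.
Exception (d) requires that annual gross revenue is under $792,000; but annual gross revenue is $856,000, not under $792,000, so (d) is unavailable.
No exception is made out. Bastian's café falls within the general rule.

Yes — Bastian's café must carry workers'-compensation cover.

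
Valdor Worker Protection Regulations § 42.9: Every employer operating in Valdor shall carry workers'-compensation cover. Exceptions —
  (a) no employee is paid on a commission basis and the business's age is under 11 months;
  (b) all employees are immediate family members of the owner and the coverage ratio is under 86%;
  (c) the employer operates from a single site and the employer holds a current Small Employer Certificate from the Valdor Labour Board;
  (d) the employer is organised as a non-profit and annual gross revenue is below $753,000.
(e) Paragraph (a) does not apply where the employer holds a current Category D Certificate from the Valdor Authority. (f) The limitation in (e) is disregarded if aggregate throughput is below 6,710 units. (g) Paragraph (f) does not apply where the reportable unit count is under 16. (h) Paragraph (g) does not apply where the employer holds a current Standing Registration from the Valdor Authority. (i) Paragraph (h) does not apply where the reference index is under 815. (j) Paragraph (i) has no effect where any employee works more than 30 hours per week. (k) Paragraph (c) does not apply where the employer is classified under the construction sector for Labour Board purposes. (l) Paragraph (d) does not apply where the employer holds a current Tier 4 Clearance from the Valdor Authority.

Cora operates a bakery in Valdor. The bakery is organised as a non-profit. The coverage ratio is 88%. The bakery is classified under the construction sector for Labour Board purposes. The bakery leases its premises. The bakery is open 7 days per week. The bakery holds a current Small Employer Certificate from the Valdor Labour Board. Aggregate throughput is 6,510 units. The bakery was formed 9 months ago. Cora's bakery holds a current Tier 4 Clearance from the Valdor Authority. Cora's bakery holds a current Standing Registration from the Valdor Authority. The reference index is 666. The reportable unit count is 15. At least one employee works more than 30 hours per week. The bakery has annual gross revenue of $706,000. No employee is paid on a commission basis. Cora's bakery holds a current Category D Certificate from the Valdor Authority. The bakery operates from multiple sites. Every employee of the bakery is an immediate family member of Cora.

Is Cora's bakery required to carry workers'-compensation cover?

No — exception (a) applies; Cora's bakery is not required to carry workers'-compensation cover.

Exception (a): no employee is paid on commission; the business's age is 9 months, under the 11 months limit — every condition holds. Considering the limiting provisions: (e) would limit (a) — a current Category D Certificate is held — but (f) sets (e) aside: (f) operates against (e): aggregate throughput is 6,510 units, below the 6,710 units limit. (g) operates (the reportable unit count is 15, under the 16 limit), but is itself disapplied by (h): (h) is engaged — a current Standing Registration is held. (i) is triggered (the reference index is 666, under the 815 limit), but is set aside by (j): (j) is engaged — at least one employee exceeds 30 hours/week. (a) remains available.
Exception (b) does not apply: the coverage ratio is 88%, not under 86%.
Exception (c) requires that the employer operates from a single site; but the employer operates from multiple sites, so (c) is unavailable.
Exception (d) is satisfied on its face — the employer is a non-profit; annual gross revenue is $706,000, below the $753,000 limit. Turning to paragraph (l): (l) operates against (d): a current Tier 4 Clearance is held. So (d) is unavailable.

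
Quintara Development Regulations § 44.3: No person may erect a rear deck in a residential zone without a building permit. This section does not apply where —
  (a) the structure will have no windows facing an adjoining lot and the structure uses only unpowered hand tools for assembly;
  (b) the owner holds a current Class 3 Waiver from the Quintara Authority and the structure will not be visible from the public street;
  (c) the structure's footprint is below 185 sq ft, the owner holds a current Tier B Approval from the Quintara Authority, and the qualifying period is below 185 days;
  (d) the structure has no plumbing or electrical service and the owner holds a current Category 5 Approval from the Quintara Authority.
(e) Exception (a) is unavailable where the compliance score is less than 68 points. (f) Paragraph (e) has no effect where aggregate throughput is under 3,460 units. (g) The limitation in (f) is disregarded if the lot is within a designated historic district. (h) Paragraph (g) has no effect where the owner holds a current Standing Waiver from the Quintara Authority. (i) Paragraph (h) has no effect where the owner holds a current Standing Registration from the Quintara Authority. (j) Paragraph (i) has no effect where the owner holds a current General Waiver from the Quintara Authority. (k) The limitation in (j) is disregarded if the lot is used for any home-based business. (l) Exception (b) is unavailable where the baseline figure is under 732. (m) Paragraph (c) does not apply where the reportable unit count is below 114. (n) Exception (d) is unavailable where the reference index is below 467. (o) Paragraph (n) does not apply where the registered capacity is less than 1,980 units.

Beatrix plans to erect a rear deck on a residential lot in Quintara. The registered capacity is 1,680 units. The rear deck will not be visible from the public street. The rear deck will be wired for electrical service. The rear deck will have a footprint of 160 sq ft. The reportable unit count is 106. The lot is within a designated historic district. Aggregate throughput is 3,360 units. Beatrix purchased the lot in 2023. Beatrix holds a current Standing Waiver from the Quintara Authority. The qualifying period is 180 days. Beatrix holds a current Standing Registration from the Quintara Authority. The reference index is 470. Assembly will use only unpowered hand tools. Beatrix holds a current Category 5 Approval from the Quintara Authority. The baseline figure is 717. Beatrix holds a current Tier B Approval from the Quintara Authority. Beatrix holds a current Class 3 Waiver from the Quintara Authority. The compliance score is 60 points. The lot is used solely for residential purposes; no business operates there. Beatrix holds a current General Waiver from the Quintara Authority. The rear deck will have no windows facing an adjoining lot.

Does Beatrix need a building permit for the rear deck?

All of (a)'s requirements are met (no windows face an adjoining lot; assembly uses only hand tools). Considering the limiting provisions: (e) is triggered (the compliance score is 60 points, less than the 68 points limit), but is itself disapplied by (f): (f) applies — aggregate throughput is 3,360 units, under the 3,460 units limit. (g) would limit (f) — the lot is in a historic district — but (h) sets (g) aside: (h) operates against (g): a current Standing Waiver is held. (i) is triggered (a current Standing Registration is held), but yields to (j): (j) applies — a current General Waiver is held. (k), which would lift (j), is inapplicable — the lot is solely residential. So (a) applies.
Exception (b): a current Class 3 Waiver is held; the structure will not be visible from the street — every condition holds. Turning to paragraph (l): (l) operates against (b): the baseline figure is 717, under the 732 limit. Exception (b) does not apply.
All of (c)'s requirements are met (the structure's footprint is 160 sq ft, below the 185 sq ft limit; a current Tier B Approval is held; the qualifying period is 180 days, below the 185 days limit). However, paragraph (m) must be considered: (m) is triggered — the reportable unit count is 106, below the 114 limit. (c) is therefore removed.
Exception (d) requires that the structure has no plumbing or electrical service; but electrical service is planned, so (d) is unavailable.

No — exception (a) applies; Beatrix does not need a building permit.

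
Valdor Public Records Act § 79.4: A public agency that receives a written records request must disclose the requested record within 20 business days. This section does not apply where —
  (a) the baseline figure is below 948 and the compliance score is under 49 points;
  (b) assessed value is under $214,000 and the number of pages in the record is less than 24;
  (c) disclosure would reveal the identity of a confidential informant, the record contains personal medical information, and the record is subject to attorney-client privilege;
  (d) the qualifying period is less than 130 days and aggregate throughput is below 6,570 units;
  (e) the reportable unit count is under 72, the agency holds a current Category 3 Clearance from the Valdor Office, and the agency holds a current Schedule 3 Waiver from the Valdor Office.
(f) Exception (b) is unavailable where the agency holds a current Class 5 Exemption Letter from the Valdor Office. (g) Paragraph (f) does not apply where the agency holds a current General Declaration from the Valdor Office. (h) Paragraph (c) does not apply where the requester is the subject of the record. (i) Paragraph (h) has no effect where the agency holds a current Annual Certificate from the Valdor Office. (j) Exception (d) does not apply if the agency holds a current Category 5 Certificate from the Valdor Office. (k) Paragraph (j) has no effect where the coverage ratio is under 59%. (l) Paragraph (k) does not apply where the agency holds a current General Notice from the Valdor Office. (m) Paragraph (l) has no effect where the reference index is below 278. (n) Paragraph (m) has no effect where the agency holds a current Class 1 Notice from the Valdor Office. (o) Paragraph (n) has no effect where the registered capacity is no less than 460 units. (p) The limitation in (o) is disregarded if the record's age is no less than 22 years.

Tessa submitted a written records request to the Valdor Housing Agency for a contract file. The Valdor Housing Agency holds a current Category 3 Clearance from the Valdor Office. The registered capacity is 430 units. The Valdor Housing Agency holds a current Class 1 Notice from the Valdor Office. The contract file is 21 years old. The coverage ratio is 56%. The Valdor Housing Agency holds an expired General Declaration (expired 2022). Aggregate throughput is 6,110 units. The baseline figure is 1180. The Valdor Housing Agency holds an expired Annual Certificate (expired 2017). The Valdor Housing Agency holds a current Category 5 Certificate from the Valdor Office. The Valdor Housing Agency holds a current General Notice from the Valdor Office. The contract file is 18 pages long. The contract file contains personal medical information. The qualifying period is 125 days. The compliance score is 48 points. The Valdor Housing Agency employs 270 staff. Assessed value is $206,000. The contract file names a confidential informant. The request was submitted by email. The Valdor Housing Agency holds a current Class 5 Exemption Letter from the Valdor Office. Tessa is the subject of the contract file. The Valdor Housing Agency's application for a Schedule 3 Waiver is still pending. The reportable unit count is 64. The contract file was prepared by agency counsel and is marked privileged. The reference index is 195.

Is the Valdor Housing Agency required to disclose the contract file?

Exception (a) does not apply: the baseline figure is 1,180, not below 948.
All of (b)'s requirements are met (assessed value is $206,000, under the $214,000 limit; the number of pages in the record is 18, less than the 24 limit). But: (f) is engaged — a current Class 5 Exemption Letter is held. (g), which would lift (f), is not triggered — there is no General Declaration in force. (b) is therefore removed.
Exception (c) is satisfied on its face — the contract file names a confidential informant; the contract file contains personal medical information; the contract file is privileged. But applying paragraphs (h)–(i): (h) operates against (c): Tessa is the subject of the contract file. (i) is not engaged (there is no Annual Certificate in force), so (h) stands. (c) is therefore removed.
Exception (d): the qualifying period is 125 days, less than the 130 days limit; aggregate throughput is 6,110 units, below the 6,570 units limit — every condition holds. However, paragraphs (j)–(p) must be considered: (j) is engaged — a current Category 5 Certificate is held. (k) applies (the coverage ratio is 56%, under the 59% limit), but is set aside by (l): (l) operates against (k): a current General Notice is held. (m) would limit (l) — the reference index is 195, below the 278 limit — but (n) sets (m) aside: (n) operates against (m): a current Class 1 Notice is held. (o), which would lift (n), is not triggered — the registered capacity is 430 units, short of 460 units. (d) is therefore removed.
Exception (e) fails — no current Schedule 3 Waiver is held.
Every exception is unavailable, so the rule governs.

Yes — the Valdor Housing Agency must disclose the contract file.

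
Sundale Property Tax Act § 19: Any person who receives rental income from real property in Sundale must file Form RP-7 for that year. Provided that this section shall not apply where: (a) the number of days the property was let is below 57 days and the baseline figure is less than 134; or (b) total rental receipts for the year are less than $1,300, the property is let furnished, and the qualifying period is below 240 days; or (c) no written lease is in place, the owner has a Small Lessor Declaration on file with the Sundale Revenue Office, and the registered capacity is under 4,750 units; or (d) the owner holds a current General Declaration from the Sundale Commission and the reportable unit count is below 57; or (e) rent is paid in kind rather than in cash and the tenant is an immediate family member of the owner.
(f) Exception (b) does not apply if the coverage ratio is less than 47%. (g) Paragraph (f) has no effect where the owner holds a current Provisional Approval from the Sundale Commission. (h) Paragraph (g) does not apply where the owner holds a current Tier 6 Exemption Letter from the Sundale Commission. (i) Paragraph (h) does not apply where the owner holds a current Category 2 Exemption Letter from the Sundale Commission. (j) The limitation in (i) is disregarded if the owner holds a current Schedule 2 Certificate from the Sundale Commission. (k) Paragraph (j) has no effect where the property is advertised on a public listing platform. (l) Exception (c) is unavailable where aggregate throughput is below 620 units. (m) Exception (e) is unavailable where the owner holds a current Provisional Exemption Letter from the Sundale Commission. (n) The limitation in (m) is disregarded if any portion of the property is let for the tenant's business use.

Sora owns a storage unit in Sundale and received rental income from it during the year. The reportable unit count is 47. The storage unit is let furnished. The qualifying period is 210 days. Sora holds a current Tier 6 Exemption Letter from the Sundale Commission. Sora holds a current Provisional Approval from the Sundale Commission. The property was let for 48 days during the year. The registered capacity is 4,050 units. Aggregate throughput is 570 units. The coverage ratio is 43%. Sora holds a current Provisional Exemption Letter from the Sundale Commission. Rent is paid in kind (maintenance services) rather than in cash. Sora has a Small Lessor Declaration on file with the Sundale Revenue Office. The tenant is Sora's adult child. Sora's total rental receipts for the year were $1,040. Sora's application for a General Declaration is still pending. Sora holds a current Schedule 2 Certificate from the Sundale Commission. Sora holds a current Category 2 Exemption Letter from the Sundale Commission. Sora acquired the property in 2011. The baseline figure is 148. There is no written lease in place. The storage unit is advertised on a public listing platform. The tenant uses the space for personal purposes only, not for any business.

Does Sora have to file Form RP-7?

No — exception (b) applies; Sora is not required to file Form RP-7.

Exception (a) requires that the baseline figure is less than 134; but the baseline figure is 148, not less than 134, so (a) is unavailable.
Exception (b) is satisfied on its face — total rental receipts for the year are $1,040, less than the $1,300 limit; the property is let furnished; the qualifying period is 210 days, below the 240 days limit. Under paragraphs (f)–(k): (f) is engaged (the coverage ratio is 43%, less than the 47% limit), but is set aside by (g): (g) operates against (f): a current Provisional Approval is held. (h) operates (a current Tier 6 Exemption Letter is held), but is displaced by (i): (i) operates against (h): a current Category 2 Exemption Letter is held. (j) would limit (i) — a current Schedule 2 Certificate is held — but (k) sets (j) aside: (k) operates against (j): the property is publicly advertised. Exception (b) stands.
Exception (c) is satisfied on its face — there is no written lease; a Small Lessor Declaration is on file; the registered capacity is 4,050 units, under the 4,750 units limit. However, paragraph (l) must be considered: (l) operates — aggregate throughput is 570 units, below the 620 units limit. So (c) is unavailable.
Exception (d) requires that the owner holds a current General Declaration from the Sundale Commission; but there is no General Declaration in force, so (d) is unavailable.
Exception (e)'s conditions are all satisfied: rent is paid in kind; the tenant is an immediate family member. But: (m) applies — a current Provisional Exemption Letter is held. (n) is not engaged (the space is used for personal purposes only), so (m) stands. (e) is therefore removed.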